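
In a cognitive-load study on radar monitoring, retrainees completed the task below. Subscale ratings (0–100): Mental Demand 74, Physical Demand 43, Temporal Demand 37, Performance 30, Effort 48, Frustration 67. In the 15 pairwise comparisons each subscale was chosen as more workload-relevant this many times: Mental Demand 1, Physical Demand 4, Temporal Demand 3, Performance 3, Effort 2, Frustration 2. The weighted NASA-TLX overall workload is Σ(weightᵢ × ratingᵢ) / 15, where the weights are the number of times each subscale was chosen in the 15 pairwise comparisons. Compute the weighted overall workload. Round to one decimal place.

45.1

The tallies are the weights (they sum to 15).
Weighted sum = 1·74 + 4·43 + 3·37 + 3·30 + 2·48 + 2·67
            = 74 + 172 + 111 + 90 + 96 + 134 = 677.
Overall workload = 677 / 15 = 45.1333 ≈ 45.1.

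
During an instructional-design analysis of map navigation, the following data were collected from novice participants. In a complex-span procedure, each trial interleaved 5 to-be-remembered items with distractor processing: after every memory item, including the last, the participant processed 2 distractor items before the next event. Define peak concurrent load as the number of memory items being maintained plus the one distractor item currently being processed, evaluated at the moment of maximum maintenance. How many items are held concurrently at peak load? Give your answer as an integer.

6

Maintenance is greatest during the distractor(s) after memory item 5: all 5 memory items are being held.
One distractor item is concurrently being processed.
Peak concurrent load = 5 + 1 = 6 items.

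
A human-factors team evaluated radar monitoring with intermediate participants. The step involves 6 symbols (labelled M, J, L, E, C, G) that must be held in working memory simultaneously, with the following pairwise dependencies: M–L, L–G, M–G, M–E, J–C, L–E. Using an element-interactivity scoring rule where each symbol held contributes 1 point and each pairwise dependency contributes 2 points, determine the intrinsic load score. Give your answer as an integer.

Count of symbols held simultaneously: 6.
Count of pairwise dependencies listed: 6.
Element contribution: 6 × 1 = 6.
Interaction contribution: 6 × 2 = 12.
Intrinsic load = 6 + 12 = 18.

18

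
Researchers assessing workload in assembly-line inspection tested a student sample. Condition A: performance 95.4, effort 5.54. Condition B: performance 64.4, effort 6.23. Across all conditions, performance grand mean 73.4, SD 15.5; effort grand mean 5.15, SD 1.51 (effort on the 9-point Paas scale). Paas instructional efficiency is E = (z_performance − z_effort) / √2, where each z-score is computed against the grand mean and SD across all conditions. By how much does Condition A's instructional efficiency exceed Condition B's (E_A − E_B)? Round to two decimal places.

Condition A: z_P = (95.4 − 73.4)/15.5 = 1.4194; z_E = (5.54 − 5.15)/1.51 = 0.2583; E_A = (1.4194 − 0.2583)/√2 = 0.8210.
Condition B: z_P = (64.4 − 73.4)/15.5 = -0.5806; z_E = (6.23 − 5.15)/1.51 = 0.7152; E_B = (-0.5806 − 0.7152)/√2 = -0.9163.
E_A − E_B = 0.8210 − (-0.9163) = 1.7373 ≈ 1.74.

1.74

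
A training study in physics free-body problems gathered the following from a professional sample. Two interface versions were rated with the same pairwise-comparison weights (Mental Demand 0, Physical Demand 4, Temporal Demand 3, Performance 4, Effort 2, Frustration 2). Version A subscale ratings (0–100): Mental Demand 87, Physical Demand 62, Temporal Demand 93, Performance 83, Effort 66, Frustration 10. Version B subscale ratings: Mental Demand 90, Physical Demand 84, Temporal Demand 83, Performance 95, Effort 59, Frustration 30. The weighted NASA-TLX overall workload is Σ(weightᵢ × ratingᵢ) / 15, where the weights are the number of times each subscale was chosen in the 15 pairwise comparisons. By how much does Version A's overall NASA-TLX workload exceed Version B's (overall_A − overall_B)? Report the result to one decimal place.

Version A weighted sum = 0·87 + 4·62 + 3·93 + 4·83 + 2·66 + 2·10 = 0 + 248 + 279 + 332 + 132 + 20 = 1011; overall_A = 1011/15 = 67.4000.
Version B weighted sum = 0·90 + 4·84 + 3·83 + 4·95 + 2·59 + 2·30 = 0 + 336 + 249 + 380 + 118 + 60 = 1143; overall_B = 1143/15 = 76.2000.
Difference = 67.4000 − 76.2000 = -8.8000 ≈ -8.8.

-8.8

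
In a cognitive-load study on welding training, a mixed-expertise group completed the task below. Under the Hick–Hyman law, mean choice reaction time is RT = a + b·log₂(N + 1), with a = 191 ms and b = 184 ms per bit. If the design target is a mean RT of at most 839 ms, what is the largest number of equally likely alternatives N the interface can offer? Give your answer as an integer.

Set 191 + 184·log₂(N + 1) ≤ 839.
log₂(N + 1) ≤ (839 − 191) / 184 = 3.5217.
N + 1 ≤ 2^3.5217 = 11.4852.
N ≤ 10.4852, so the largest integer N is 10.

10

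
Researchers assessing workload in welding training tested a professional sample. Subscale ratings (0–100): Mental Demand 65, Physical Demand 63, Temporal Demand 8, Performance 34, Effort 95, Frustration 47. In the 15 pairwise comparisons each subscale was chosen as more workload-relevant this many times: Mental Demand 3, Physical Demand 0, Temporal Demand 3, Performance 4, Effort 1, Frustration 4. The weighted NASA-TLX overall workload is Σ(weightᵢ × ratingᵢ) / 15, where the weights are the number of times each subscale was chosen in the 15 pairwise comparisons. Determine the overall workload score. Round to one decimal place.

42.5

The tallies are the weights (they sum to 15).
Weighted sum = 3·65 + 0·63 + 3·8 + 4·34 + 1·95 + 4·47
            = 195 + 0 + 24 + 136 + 95 + 188 = 638.
Overall workload = 638 / 15 = 42.5333 ≈ 42.5.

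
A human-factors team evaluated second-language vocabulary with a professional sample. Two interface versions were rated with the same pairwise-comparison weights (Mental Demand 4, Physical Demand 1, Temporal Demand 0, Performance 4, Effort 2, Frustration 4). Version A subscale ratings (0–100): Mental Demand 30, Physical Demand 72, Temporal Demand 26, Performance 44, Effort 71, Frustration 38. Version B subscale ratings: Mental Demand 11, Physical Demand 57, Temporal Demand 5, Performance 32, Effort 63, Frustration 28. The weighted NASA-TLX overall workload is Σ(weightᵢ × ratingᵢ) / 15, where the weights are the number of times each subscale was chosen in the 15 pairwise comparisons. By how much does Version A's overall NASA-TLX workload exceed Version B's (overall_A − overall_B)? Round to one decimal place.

Version A weighted sum = 4·30 + 1·72 + 0·26 + 4·44 + 2·71 + 4·38 = 120 + 72 + 0 + 176 + 142 + 152 = 662; overall_A = 662/15 = 44.1333.
Version B weighted sum = 4·11 + 1·57 + 0·5 + 4·32 + 2·63 + 4·28 = 44 + 57 + 0 + 128 + 126 + 112 = 467; overall_B = 467/15 = 31.1333.
Difference = 44.1333 − 31.1333 = 13.0000 ≈ 13.0.

13.0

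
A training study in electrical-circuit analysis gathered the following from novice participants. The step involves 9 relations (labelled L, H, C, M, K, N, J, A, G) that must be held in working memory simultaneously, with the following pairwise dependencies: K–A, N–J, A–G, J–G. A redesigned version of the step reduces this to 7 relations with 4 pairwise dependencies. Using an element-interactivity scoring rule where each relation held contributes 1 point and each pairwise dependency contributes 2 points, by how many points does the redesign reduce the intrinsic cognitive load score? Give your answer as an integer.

Original: 9 × 1 + 4 × 2 = 9 + 8 = 17.
Redesigned: 7 × 1 + 4 × 2 = 7 + 8 = 15.
Reduction = 17 − 15 = 2.

2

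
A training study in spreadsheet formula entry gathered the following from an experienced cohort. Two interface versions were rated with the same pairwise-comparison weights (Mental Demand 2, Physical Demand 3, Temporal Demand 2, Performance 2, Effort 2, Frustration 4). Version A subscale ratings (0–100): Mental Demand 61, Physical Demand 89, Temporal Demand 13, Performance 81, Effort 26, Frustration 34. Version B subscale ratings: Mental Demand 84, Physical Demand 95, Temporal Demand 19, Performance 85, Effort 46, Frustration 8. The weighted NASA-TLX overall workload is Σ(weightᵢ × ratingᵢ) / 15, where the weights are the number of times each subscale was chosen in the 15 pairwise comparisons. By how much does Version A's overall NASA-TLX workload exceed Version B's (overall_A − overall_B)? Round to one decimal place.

Version A weighted sum = 2·61 + 3·89 + 2·13 + 2·81 + 2·26 + 4·34 = 122 + 267 + 26 + 162 + 52 + 136 = 765; overall_A = 765/15 = 51.0000.
Version B weighted sum = 2·84 + 3·95 + 2·19 + 2·85 + 2·46 + 4·8 = 168 + 285 + 38 + 170 + 92 + 32 = 785; overall_B = 785/15 = 52.3333.
Difference = 51.0000 − 52.3333 = -1.3333 ≈ -1.3.

-1.3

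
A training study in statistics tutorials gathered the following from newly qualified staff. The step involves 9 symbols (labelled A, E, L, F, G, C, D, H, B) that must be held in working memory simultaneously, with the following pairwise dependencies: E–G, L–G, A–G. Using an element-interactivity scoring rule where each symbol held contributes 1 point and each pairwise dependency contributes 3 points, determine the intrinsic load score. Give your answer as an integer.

18

Count of symbols held simultaneously: 9.
Count of pairwise dependencies listed: 3.
Element contribution: 9 × 1 = 9.
Interaction contribution: 3 × 3 = 9.
Intrinsic load = 9 + 9 = 18.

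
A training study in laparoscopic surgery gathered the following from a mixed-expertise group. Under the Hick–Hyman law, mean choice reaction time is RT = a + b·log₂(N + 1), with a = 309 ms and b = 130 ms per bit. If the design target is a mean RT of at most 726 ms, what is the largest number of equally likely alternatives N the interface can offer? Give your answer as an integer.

8

Set 309 + 130·log₂(N + 1) ≤ 726.
log₂(N + 1) ≤ (726 − 309) / 130 = 3.2077.
N + 1 ≤ 2^3.2077 = 9.2388.
N ≤ 8.2388, so the largest integer N is 8.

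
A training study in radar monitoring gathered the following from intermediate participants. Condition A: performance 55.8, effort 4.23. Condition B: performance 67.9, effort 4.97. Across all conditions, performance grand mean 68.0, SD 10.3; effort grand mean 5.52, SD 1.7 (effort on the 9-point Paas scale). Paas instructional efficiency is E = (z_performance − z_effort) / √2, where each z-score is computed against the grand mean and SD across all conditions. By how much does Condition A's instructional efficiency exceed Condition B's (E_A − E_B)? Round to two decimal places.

Condition A: z_P = (55.8 − 68.0)/10.3 = -1.1845; z_E = (4.23 − 5.52)/1.7 = -0.7588; E_A = (-1.1845 − (-0.7588))/√2 = -0.3010.
Condition B: z_P = (67.9 − 68.0)/10.3 = -0.0097; z_E = (4.97 − 5.52)/1.7 = -0.3235; E_B = (-0.0097 − (-0.3235))/√2 = 0.2219.
E_A − E_B = -0.3010 − 0.2219 = -0.5229 ≈ -0.52.

-0.52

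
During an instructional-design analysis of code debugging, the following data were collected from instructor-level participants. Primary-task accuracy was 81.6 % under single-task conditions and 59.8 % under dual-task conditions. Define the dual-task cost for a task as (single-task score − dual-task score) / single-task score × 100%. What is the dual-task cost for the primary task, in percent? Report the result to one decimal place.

Cost = (81.6 − 59.8) / 81.6 × 100%
     = 21.8000 / 81.6 × 100% = 26.7157%.
≈ 26.7%.

26.7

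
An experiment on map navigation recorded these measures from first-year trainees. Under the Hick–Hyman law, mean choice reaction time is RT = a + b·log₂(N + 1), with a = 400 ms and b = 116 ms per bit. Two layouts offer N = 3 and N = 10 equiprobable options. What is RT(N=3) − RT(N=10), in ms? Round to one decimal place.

-169.3

RT(3) = 400 + 116·log₂(4) = 400 + 116·2.0000 = 632.0000 ms.
RT(10) = 400 + 116·log₂(11) = 400 + 116·3.4594 = 801.2904 ms.
Difference = 632.0000 − 801.2904 = -169.2904 ≈ -169.3 ms.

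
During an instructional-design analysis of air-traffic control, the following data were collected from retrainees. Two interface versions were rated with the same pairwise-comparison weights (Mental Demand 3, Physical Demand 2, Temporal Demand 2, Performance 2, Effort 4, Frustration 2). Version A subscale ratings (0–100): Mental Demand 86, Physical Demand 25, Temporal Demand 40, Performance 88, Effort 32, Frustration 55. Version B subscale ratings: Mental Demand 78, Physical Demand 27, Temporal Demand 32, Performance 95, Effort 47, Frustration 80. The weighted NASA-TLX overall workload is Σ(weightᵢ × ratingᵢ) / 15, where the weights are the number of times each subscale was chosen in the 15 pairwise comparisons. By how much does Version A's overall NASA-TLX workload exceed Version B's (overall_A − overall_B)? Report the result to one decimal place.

Version A weighted sum = 3·86 + 2·25 + 2·40 + 2·88 + 4·32 + 2·55 = 258 + 50 + 80 + 176 + 128 + 110 = 802; overall_A = 802/15 = 53.4667.
Version B weighted sum = 3·78 + 2·27 + 2·32 + 2·95 + 4·47 + 2·80 = 234 + 54 + 64 + 190 + 188 + 160 = 890; overall_B = 890/15 = 59.3333.
Difference = 53.4667 − 59.3333 = -5.8666 ≈ -5.9.

-5.9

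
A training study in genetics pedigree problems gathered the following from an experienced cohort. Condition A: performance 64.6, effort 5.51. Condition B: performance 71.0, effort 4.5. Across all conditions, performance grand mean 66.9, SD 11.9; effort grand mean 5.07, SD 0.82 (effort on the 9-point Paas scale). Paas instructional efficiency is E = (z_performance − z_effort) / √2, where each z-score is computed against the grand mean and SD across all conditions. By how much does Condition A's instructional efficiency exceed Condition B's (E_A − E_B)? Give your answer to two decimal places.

Condition A: z_P = (64.6 − 66.9)/11.9 = -0.1933; z_E = (5.51 − 5.07)/0.82 = 0.5366; E_A = (-0.1933 − 0.5366)/√2 = -0.5161.
Condition B: z_P = (71.0 − 66.9)/11.9 = 0.3445; z_E = (4.5 − 5.07)/0.82 = -0.6951; E_B = (0.3445 − (-0.6951))/√2 = 0.7351.
E_A − E_B = -0.5161 − 0.7351 = -1.2512 ≈ -1.25.

-1.25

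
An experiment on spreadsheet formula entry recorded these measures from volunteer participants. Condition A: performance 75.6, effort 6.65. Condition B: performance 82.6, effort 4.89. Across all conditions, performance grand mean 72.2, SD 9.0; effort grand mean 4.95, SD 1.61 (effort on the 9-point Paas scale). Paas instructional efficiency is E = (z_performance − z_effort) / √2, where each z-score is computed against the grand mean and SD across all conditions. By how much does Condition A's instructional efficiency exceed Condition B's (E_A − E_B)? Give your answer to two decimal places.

Condition A: z_P = (75.6 − 72.2)/9.0 = 0.3778; z_E = (6.65 − 4.95)/1.61 = 1.0559; E_A = (0.3778 − 1.0559)/√2 = -0.4795.
Condition B: z_P = (82.6 − 72.2)/9.0 = 1.1556; z_E = (4.89 − 4.95)/1.61 = -0.0373; E_B = (1.1556 − (-0.0373))/√2 = 0.8435.
E_A − E_B = -0.4795 − 0.8435 = -1.3230 ≈ -1.32.

-1.32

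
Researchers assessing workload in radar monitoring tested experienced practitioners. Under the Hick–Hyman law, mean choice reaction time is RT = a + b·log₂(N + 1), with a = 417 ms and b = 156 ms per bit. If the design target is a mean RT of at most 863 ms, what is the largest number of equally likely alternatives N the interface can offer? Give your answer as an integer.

6

Set 417 + 156·log₂(N + 1) ≤ 863.
log₂(N + 1) ≤ (863 − 417) / 156 = 2.8590.
N + 1 ≤ 2^2.8590 = 7.2551.
N ≤ 6.2551, so the largest integer N is 6.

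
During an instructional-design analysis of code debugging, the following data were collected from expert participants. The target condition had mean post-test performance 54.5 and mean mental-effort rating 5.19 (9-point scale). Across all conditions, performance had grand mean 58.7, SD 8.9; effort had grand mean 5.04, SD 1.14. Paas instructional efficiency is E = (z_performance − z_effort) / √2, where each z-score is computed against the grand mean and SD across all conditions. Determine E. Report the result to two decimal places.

-0.43

z_performance = (54.5 − 58.7) / 8.9 = -4.2000 / 8.9 = -0.4719.
z_effort = (5.19 − 5.04) / 1.14 = 0.1500 / 1.14 = 0.1316.
z_P − z_E = -0.4719 − 0.1316 = -0.6035.
E = -0.6035 / √2 = -0.6035 / 1.41421 = -0.4267 ≈ -0.43.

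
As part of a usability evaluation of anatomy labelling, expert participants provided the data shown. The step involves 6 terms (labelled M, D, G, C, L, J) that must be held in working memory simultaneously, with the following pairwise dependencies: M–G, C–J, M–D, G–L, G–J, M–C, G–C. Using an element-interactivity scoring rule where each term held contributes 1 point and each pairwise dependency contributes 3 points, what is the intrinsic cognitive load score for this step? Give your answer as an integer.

Count of terms held simultaneously: 6.
Count of pairwise dependencies listed: 7.
Element contribution: 6 × 1 = 6.
Interaction contribution: 7 × 3 = 21.
Intrinsic load = 6 + 21 = 27.

27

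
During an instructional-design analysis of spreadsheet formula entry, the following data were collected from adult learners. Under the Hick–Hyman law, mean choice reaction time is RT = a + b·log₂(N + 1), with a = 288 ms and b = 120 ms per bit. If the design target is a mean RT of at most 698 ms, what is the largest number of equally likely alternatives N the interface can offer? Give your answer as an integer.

9

Set 288 + 120·log₂(N + 1) ≤ 698.
log₂(N + 1) ≤ (698 − 288) / 120 = 3.4167.
N + 1 ≤ 2^3.4167 = 10.6790.
N ≤ 9.6790, so the largest integer N is 9.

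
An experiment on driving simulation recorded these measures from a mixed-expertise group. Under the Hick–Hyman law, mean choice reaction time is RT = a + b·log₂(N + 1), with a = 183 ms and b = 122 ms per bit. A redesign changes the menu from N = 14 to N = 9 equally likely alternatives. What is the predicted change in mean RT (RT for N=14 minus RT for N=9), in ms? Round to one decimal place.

RT(14) = 183 + 122·log₂(15) = 183 + 122·3.9069 = 659.6418 ms.
RT(9) = 183 + 122·log₂(10) = 183 + 122·3.3219 = 588.2718 ms.
Difference = 659.6418 − 588.2718 = 71.3700 ≈ 71.4 ms.

71.4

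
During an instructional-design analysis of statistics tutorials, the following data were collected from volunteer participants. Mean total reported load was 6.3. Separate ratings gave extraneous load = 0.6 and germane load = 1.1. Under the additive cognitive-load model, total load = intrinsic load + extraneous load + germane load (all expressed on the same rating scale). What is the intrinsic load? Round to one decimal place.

intrinsic load = total − extraneous − germane
             = 6.3 − 0.6 − 1.1 = 4.6.

4.6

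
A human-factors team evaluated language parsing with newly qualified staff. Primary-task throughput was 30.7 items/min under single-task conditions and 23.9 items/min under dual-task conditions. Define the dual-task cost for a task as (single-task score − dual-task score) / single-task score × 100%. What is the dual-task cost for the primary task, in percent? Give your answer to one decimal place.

Cost = (30.7 − 23.9) / 30.7 × 100%
     = 6.8000 / 30.7 × 100% = 22.1498%.
≈ 22.1%.

22.1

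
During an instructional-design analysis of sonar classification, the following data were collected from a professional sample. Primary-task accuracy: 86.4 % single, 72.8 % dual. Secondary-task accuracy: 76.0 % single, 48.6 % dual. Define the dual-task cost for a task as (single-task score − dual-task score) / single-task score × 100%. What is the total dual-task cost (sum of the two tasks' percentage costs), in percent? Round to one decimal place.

51.8

Primary cost = (86.4 − 72.8) / 86.4 × 100% = 15.7407%.
Secondary cost = (76.0 − 48.6) / 76.0 × 100% = 36.0526%.
Total = 15.7407% + 36.0526% = 51.7933% ≈ 51.8%.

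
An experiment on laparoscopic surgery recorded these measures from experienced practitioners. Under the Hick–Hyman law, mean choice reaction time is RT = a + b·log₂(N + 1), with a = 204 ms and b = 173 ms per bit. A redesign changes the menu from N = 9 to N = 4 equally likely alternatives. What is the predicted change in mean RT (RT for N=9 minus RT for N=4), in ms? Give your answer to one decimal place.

RT(9) = 204 + 173·log₂(10) = 204 + 173·3.3219 = 778.6887 ms.
RT(4) = 204 + 173·log₂(5) = 204 + 173·2.3219 = 605.6887 ms.
Difference = 778.6887 − 605.6887 = 173.0000 ≈ 173.0 ms.

173.0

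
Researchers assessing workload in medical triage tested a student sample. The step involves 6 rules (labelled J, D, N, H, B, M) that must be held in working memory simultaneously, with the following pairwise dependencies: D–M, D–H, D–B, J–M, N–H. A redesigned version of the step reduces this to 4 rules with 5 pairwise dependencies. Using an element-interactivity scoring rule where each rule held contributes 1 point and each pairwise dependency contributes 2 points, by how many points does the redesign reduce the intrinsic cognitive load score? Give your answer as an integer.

2

Original: 6 × 1 + 5 × 2 = 6 + 10 = 16.
Redesigned: 4 × 1 + 5 × 2 = 4 + 10 = 14.
Reduction = 16 − 14 = 2.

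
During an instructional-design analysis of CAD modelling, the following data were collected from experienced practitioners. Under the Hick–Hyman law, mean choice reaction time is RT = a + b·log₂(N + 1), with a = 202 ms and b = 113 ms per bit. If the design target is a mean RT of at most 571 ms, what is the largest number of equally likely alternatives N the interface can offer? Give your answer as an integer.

Set 202 + 113·log₂(N + 1) ≤ 571.
log₂(N + 1) ≤ (571 − 202) / 113 = 3.2655.
N + 1 ≤ 2^3.2655 = 9.6164.
N ≤ 8.6164, so the largest integer N is 8.

8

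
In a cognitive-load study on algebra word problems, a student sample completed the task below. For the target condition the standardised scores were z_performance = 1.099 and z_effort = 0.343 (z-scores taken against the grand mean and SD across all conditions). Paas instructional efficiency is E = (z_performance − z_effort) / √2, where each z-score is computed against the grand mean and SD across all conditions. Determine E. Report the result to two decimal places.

z_P − z_E = 1.099 − 0.343 = 0.7560.
E = 0.7560 / √2 = 0.7560 / 1.41421 = 0.5346 ≈ 0.53.

0.53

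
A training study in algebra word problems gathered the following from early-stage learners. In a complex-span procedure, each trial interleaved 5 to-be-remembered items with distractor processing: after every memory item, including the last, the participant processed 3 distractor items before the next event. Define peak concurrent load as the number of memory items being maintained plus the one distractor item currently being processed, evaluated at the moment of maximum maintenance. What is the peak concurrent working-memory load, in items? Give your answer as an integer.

6

Maintenance is greatest during the distractor(s) after memory item 5: all 5 memory items are being held.
One distractor item is concurrently being processed.
Peak concurrent load = 5 + 1 = 6 items.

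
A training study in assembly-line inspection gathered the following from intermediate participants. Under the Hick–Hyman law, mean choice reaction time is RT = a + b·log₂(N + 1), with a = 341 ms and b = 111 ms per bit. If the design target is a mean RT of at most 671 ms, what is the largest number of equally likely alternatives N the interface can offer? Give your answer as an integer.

6

Set 341 + 111·log₂(N + 1) ≤ 671.
log₂(N + 1) ≤ (671 − 341) / 111 = 2.9730.
N + 1 ≤ 2^2.9730 = 7.8517.
N ≤ 6.8517, so the largest integer N is 6.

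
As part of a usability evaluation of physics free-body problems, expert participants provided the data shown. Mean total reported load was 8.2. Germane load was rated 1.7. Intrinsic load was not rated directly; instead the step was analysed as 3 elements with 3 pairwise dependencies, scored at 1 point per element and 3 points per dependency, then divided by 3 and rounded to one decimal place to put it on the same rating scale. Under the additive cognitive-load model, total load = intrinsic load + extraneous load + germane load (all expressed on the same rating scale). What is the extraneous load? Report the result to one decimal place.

2.5

Intrinsic (element-interactivity): (3 × 1 + 3 × 3) / 3 = 12 / 3 = 4.0000 → 4.0.
extraneous load = total − intrinsic − germane
             = 8.2 − 4.0 − 1.7 = 2.5.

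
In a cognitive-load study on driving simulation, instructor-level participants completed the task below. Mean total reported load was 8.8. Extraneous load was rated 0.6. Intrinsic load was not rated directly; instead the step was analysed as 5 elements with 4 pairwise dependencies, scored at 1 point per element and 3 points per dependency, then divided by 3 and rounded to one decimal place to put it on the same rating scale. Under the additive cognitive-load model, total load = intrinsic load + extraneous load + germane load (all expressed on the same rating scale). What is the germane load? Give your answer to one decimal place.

Intrinsic (element-interactivity): (5 × 1 + 4 × 3) / 3 = 17 / 3 = 5.6667 → 5.7.
germane load = total − intrinsic − extraneous
             = 8.8 − 5.7 − 0.6 = 2.5.

2.5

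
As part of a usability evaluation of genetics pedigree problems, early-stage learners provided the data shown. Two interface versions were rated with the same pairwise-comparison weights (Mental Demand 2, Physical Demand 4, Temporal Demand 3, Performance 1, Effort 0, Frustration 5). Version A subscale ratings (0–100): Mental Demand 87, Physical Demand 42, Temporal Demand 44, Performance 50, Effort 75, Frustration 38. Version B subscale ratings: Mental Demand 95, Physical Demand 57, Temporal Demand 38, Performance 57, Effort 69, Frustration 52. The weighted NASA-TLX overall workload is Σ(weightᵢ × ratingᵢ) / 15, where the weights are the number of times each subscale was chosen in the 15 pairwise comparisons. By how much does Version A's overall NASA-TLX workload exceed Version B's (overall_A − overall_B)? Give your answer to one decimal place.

-9.0

Version A weighted sum = 2·87 + 4·42 + 3·44 + 1·50 + 0·75 + 5·38 = 174 + 168 + 132 + 50 + 0 + 190 = 714; overall_A = 714/15 = 47.6000.
Version B weighted sum = 2·95 + 4·57 + 3·38 + 1·57 + 0·69 + 5·52 = 190 + 228 + 114 + 57 + 0 + 260 = 849; overall_B = 849/15 = 56.6000.
Difference = 47.6000 − 56.6000 = -9.0000 ≈ -9.0.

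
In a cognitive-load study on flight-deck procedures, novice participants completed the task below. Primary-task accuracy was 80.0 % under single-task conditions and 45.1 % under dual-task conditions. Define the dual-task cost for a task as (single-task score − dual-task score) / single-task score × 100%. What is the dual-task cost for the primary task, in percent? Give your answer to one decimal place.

Cost = (80.0 − 45.1) / 80.0 × 100%
     = 34.9000 / 80.0 × 100% = 43.6250%.
≈ 43.6%.

43.6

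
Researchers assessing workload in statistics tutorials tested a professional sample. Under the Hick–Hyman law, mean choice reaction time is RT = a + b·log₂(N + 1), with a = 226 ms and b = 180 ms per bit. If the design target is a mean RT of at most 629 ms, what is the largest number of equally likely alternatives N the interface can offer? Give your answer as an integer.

3

Set 226 + 180·log₂(N + 1) ≤ 629.
log₂(N + 1) ≤ (629 − 226) / 180 = 2.2389.
N + 1 ≤ 2^2.2389 = 4.7204.
N ≤ 3.7204, so the largest integer N is 3.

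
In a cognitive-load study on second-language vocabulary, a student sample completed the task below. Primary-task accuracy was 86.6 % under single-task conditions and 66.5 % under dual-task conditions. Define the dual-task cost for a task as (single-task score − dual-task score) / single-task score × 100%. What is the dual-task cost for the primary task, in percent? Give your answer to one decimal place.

Cost = (86.6 − 66.5) / 86.6 × 100%
     = 20.1000 / 86.6 × 100% = 23.2102%.
≈ 23.2%.

23.2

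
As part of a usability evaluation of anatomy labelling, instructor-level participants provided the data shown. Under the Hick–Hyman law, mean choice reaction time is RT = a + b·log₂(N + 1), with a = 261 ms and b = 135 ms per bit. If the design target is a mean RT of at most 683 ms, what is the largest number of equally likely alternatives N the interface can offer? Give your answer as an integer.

Set 261 + 135·log₂(N + 1) ≤ 683.
log₂(N + 1) ≤ (683 − 261) / 135 = 3.1259.
N + 1 ≤ 2^3.1259 = 8.7295.
N ≤ 7.7295, so the largest integer N is 7.

7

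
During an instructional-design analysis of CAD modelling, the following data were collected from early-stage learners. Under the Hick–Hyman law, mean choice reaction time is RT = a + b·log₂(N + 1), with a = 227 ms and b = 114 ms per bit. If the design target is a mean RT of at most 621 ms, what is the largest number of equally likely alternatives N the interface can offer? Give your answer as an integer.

Set 227 + 114·log₂(N + 1) ≤ 621.
log₂(N + 1) ≤ (621 − 227) / 114 = 3.4561.
N + 1 ≤ 2^3.4561 = 10.9746.
N ≤ 9.9746, so the largest integer N is 9.

9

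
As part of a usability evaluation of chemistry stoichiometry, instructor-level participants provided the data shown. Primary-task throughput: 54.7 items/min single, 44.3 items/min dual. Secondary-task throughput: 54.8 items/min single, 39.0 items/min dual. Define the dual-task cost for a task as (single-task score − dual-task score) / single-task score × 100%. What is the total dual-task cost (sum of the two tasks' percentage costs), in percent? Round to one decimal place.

47.8

Primary cost = (54.7 − 44.3) / 54.7 × 100% = 19.0128%.
Secondary cost = (54.8 − 39.0) / 54.8 × 100% = 28.8321%.
Total = 19.0128% + 28.8321% = 47.8449% ≈ 47.8%.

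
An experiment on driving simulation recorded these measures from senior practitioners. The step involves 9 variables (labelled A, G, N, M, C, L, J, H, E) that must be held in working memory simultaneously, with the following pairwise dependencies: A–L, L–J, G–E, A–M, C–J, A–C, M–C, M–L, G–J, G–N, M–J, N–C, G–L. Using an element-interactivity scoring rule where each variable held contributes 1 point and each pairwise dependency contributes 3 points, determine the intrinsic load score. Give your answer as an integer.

48

Count of variables held simultaneously: 9.
Count of pairwise dependencies listed: 13.
Element contribution: 9 × 1 = 9.
Interaction contribution: 13 × 3 = 39.
Intrinsic load = 9 + 39 = 48.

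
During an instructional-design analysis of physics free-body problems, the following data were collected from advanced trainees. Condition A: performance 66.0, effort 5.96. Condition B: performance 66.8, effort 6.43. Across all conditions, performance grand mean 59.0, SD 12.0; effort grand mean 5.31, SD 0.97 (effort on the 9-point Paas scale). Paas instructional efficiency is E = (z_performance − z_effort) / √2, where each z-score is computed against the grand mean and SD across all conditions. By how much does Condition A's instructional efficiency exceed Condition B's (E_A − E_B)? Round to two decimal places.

Condition A: z_P = (66.0 − 59.0)/12.0 = 0.5833; z_E = (5.96 − 5.31)/0.97 = 0.6701; E_A = (0.5833 − 0.6701)/√2 = -0.0614.
Condition B: z_P = (66.8 − 59.0)/12.0 = 0.6500; z_E = (6.43 − 5.31)/0.97 = 1.1546; E_B = (0.6500 − 1.1546)/√2 = -0.3568.
E_A − E_B = -0.0614 − (-0.3568) = 0.2954 ≈ 0.30.

0.30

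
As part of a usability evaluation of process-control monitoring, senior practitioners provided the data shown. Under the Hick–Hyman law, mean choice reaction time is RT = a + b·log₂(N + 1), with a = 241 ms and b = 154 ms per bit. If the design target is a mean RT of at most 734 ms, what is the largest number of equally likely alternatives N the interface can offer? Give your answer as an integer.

8

Set 241 + 154·log₂(N + 1) ≤ 734.
log₂(N + 1) ≤ (734 − 241) / 154 = 3.2013.
N + 1 ≤ 2^3.2013 = 9.1979.
N ≤ 8.1979, so the largest integer N is 8.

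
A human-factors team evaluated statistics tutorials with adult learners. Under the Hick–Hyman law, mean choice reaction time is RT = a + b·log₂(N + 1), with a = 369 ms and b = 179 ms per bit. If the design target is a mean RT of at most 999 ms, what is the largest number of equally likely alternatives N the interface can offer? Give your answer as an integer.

Set 369 + 179·log₂(N + 1) ≤ 999.
log₂(N + 1) ≤ (999 − 369) / 179 = 3.5196.
N + 1 ≤ 2^3.5196 = 11.4685.
N ≤ 10.4685, so the largest integer N is 10.

10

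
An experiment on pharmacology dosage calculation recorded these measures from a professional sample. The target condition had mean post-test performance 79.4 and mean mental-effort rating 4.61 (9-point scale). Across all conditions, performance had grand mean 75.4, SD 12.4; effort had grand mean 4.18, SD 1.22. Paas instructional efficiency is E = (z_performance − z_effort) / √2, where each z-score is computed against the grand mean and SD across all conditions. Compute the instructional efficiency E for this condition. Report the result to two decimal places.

z_performance = (79.4 − 75.4) / 12.4 = 4.0000 / 12.4 = 0.3226.
z_effort = (4.61 − 4.18) / 1.22 = 0.4300 / 1.22 = 0.3525.
z_P − z_E = 0.3226 − 0.3525 = -0.0299.
E = -0.0299 / √2 = -0.0299 / 1.41421 = -0.0211 ≈ -0.02.

-0.02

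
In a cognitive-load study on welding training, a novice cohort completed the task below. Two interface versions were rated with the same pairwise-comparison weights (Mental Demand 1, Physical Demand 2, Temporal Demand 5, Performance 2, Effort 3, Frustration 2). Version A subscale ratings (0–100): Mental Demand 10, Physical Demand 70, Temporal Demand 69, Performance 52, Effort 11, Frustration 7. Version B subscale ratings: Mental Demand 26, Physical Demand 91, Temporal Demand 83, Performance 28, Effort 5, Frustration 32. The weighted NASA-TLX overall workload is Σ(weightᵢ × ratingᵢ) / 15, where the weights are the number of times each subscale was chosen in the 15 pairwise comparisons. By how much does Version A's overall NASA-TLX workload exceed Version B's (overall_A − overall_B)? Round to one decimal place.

Version A weighted sum = 1·10 + 2·70 + 5·69 + 2·52 + 3·11 + 2·7 = 10 + 140 + 345 + 104 + 33 + 14 = 646; overall_A = 646/15 = 43.0667.
Version B weighted sum = 1·26 + 2·91 + 5·83 + 2·28 + 3·5 + 2·32 = 26 + 182 + 415 + 56 + 15 + 64 = 758; overall_B = 758/15 = 50.5333.
Difference = 43.0667 − 50.5333 = -7.4666 ≈ -7.5.

-7.5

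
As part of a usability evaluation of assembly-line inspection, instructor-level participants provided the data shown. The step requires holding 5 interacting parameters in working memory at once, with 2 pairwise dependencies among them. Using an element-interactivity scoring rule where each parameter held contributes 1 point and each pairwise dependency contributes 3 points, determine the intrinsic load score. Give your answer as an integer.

Element contribution: 5 × 1 = 5.
Interaction contribution: 2 × 3 = 6.
Intrinsic load = 5 + 6 = 11.

11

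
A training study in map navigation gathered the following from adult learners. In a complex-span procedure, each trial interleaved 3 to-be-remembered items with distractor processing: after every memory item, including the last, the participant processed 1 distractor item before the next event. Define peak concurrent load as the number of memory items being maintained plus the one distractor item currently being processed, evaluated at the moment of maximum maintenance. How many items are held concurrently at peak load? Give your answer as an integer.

Maintenance is greatest during the distractor(s) after memory item 3: all 3 memory items are being held.
One distractor item is concurrently being processed.
Peak concurrent load = 3 + 1 = 4 items.

4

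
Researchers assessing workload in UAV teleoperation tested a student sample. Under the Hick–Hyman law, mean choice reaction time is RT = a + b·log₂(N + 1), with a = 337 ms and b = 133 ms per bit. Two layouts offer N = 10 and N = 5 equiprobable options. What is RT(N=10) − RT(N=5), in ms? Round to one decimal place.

RT(10) = 337 + 133·log₂(11) = 337 + 133·3.4594 = 797.1002 ms.
RT(5) = 337 + 133·log₂(6) = 337 + 133·2.5850 = 680.8050 ms.
Difference = 797.1002 − 680.8050 = 116.2952 ≈ 116.3 ms.

116.3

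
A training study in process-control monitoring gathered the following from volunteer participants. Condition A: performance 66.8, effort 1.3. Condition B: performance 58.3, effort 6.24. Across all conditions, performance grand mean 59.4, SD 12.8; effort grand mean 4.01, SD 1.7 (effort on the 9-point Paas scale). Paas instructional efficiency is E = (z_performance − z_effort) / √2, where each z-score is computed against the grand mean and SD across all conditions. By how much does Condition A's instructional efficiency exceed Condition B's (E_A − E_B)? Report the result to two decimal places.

Condition A: z_P = (66.8 − 59.4)/12.8 = 0.5781; z_E = (1.3 − 4.01)/1.7 = -1.5941; E_A = (0.5781 − (-1.5941))/√2 = 1.5360.
Condition B: z_P = (58.3 − 59.4)/12.8 = -0.0859; z_E = (6.24 − 4.01)/1.7 = 1.3118; E_B = (-0.0859 − 1.3118)/√2 = -0.9883.
E_A − E_B = 1.5360 − (-0.9883) = 2.5243 ≈ 2.52.

2.52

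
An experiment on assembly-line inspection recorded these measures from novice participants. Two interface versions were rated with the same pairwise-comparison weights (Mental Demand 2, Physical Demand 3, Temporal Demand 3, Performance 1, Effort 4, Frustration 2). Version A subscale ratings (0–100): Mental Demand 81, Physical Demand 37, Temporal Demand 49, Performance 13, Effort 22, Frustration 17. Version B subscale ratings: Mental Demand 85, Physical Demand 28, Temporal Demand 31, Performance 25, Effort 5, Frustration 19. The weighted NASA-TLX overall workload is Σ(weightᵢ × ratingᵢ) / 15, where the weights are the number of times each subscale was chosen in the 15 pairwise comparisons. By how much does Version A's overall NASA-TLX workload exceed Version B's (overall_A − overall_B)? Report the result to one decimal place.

Version A weighted sum = 2·81 + 3·37 + 3·49 + 1·13 + 4·22 + 2·17 = 162 + 111 + 147 + 13 + 88 + 34 = 555; overall_A = 555/15 = 37.0000.
Version B weighted sum = 2·85 + 3·28 + 3·31 + 1·25 + 4·5 + 2·19 = 170 + 84 + 93 + 25 + 20 + 38 = 430; overall_B = 430/15 = 28.6667.
Difference = 37.0000 − 28.6667 = 8.3333 ≈ 8.3.

8.3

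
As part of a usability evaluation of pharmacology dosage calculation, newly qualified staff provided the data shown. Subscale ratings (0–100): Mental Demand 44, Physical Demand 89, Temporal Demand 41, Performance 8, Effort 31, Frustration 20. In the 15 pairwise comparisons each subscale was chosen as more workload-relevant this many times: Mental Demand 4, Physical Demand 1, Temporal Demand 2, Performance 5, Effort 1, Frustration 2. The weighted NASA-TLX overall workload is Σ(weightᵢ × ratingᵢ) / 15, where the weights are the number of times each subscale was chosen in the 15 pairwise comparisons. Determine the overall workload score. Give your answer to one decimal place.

The tallies are the weights (they sum to 15).
Weighted sum = 4·44 + 1·89 + 2·41 + 5·8 + 1·31 + 2·20
            = 176 + 89 + 82 + 40 + 31 + 40 = 458.
Overall workload = 458 / 15 = 30.5333 ≈ 30.5.

30.5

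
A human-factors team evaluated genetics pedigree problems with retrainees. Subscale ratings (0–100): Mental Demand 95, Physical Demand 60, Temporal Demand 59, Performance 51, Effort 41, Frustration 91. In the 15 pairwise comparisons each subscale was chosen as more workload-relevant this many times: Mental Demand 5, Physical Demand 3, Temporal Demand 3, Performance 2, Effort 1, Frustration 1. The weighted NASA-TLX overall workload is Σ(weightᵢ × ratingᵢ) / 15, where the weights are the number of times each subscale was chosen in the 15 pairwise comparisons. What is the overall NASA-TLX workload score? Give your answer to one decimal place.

The tallies are the weights (they sum to 15).
Weighted sum = 5·95 + 3·60 + 3·59 + 2·51 + 1·41 + 1·91
            = 475 + 180 + 177 + 102 + 41 + 91 = 1066.
Overall workload = 1066 / 15 = 71.0667 ≈ 71.1.

71.1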